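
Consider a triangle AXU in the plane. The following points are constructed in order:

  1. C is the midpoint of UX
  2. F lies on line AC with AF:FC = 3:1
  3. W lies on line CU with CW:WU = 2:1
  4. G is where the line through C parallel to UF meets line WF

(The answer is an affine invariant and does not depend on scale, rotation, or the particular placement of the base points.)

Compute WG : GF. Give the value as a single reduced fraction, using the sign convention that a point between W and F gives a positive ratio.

WG:GF = -2/3

Assign A = (0, 0), X = (1, 0), U = (0, 1) — the answer is frame-independent, so this choice is without loss of generality.
1. C is the midpoint of UX ⇒ C = (1/2, 1/2)
2. F lies on line AC with AF:FC = 3:1 ⇒ F = (3/8, 3/8)
3. W lies on line CU with CW:WU = 2:1 ⇒ W = (1/6, 5/6)
4. G is where the line through C parallel to UF meets line WF ⇒ G = (-1/4, 7/4)
G = W + t·(F−W) with t = -2, so WG:GF = t:(1−t) = -2:3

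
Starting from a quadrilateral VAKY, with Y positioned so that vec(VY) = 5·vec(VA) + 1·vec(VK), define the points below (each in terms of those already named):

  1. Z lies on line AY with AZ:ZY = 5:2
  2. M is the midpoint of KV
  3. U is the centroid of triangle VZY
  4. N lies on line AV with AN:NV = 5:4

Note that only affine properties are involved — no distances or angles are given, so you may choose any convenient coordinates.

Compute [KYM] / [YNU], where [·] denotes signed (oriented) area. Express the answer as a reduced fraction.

Set V = (0, 0), A = (1, 0), K = (0, 1), Y = (5, 1); any affine frame gives the same invariant.
1. Z lies on line AY with AZ:ZY = 5:2 ⇒ Z = (27/7, 5/7)
2. M is the midpoint of KV ⇒ M = (0, 1/2)
3. U is the centroid of triangle VZY ⇒ U = (62/21, 4/7)
4. N lies on line AV with AN:NV = 5:4 ⇒ N = (4/9, 0)
2·[KYM] = -5/2, 2·[YNU] = -2/21
[KYM]:[YNU] = -5/2:-2/21 = 105/4

[KYM]:[YNU] = 105/4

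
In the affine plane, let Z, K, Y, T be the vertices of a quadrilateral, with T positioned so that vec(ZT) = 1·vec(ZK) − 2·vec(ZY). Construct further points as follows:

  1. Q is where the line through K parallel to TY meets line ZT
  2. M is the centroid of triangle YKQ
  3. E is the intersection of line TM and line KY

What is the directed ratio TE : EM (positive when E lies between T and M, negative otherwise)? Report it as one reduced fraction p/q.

TE:EM = -3/2

Work in coordinates with Z = (0, 0), K = (1, 0), Y = (0, 1), T = (1, -2).
1. Q is where the line through K parallel to TY meets line ZT ⇒ Q = (3, -6)
2. M is the centroid of triangle YKQ ⇒ M = (4/3, -5/3)
3. E is the intersection of line TM and line KY ⇒ E = (2, -1)
E = T + t·(M−T) with t = 3, so TE:EM = t:(1−t) = 3:-2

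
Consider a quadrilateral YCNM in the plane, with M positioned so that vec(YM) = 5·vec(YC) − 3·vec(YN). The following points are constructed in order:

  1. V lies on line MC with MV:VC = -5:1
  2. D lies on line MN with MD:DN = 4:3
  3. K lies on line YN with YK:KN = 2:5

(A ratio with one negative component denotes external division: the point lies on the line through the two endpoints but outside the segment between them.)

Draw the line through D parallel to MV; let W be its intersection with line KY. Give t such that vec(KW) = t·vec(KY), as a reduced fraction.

Work in coordinates with Y = (0, 0), C = (1, 0), N = (0, 1), M = (5, -3).
1. V lies on line MC with MV:VC = -5:1 ⇒ V = (0, 3/4)
2. D lies on line MN with MD:DN = 4:3 ⇒ D = (15/7, -5/7)
3. K lies on line YN with YK:KN = 2:5 ⇒ K = (0, 2/7)
through D parallel to MV: direction (-5, 15/4); meets KY at W = (0, 25/28)
W = K + t·(Y−K) with t = -17/8

t = -17/8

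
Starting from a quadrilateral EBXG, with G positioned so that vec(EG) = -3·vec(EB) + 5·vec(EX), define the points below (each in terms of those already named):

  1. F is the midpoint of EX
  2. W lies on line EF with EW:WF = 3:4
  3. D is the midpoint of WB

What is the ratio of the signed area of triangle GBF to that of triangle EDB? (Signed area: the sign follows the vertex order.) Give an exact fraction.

[GBF]:[EDB] = 28

Work in coordinates with E = (0, 0), B = (1, 0), X = (0, 1), G = (-3, 5).
1. F is the midpoint of EX ⇒ F = (0, 1/2)
2. W lies on line EF with EW:WF = 3:4 ⇒ W = (0, 3/14)
3. D is the midpoint of WB ⇒ D = (1/2, 3/28)
2·[GBF] = -3, 2·[EDB] = -3/28
[GBF]:[EDB] = -3:-3/28 = 28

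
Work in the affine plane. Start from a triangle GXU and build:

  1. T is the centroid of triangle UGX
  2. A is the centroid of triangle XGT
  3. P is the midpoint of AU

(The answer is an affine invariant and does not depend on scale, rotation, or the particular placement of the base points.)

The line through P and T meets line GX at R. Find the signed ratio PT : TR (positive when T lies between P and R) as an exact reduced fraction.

PT:TR = 2/3

Set G = (0, 0), X = (1, 0), U = (0, 1); any affine frame gives the same invariant.
1. T is the centroid of triangle UGX ⇒ T = (1/3, 1/3)
2. A is the centroid of triangle XGT ⇒ A = (4/9, 1/9)
3. P is the midpoint of AU ⇒ P = (2/9, 5/9)
line PT meets GX at R = (1/2, 0)
T = P + t·(R−P) with t = 2/5, so PT:TR = 2/5:3/5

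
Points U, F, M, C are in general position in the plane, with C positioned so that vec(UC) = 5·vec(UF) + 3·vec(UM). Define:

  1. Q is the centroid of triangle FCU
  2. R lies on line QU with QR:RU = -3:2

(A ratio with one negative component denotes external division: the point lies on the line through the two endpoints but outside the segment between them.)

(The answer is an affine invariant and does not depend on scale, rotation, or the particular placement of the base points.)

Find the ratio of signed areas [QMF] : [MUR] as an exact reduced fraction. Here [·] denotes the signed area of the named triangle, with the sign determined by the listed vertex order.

Assign U = (0, 0), F = (1, 0), M = (0, 1), C = (5, 3) — the answer is frame-independent, so this choice is without loss of generality.
1. Q is the centroid of triangle FCU ⇒ Q = (2, 1)
2. R lies on line QU with QR:RU = -3:2 ⇒ R = (-4, -2)
2·[QMF] = 2, 2·[MUR] = -4
[QMF]:[MUR] = 2:-4 = -1/2

[QMF]:[MUR] = -1/2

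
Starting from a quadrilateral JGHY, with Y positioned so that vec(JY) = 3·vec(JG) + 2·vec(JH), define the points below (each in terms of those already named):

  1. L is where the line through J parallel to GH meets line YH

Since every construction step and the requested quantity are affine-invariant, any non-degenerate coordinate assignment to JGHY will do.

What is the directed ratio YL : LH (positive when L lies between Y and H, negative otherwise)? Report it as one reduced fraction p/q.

YL:LH = -5

Set J = (0, 0), G = (1, 0), H = (0, 1), Y = (3, 2); any affine frame gives the same invariant.
1. L is where the line through J parallel to GH meets line YH ⇒ L = (-3/4, 3/4)
L = Y + t·(H−Y) with t = 5/4, so YL:LH = t:(1−t) = 5/4:-1/4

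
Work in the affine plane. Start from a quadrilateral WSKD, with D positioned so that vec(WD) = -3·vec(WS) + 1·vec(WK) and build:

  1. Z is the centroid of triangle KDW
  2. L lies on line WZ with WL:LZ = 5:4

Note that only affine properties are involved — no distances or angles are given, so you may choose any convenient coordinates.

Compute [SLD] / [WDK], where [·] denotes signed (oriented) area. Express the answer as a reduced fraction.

Choose coordinates W = (0, 0), S = (1, 0), K = (0, 1), D = (-3, 1).
1. Z is the centroid of triangle KDW ⇒ Z = (-1, 2/3)
2. L lies on line WZ with WL:LZ = 5:4 ⇒ L = (-5/9, 10/27)
2·[SLD] = -2/27, 2·[WDK] = -3
[SLD]:[WDK] = -2/27:-3 = 2/81

[SLD]:[WDK] = 2/81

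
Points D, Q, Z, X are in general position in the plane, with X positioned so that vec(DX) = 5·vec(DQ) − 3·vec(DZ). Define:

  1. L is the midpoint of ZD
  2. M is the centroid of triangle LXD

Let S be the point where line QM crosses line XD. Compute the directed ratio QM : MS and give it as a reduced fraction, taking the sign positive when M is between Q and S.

Work in coordinates with D = (0, 0), Q = (1, 0), Z = (0, 1), X = (5, -3).
1. L is the midpoint of ZD ⇒ L = (0, 1/2)
2. M is the centroid of triangle LXD ⇒ M = (5/3, -5/6)
line QM meets XD at S = (25/13, -15/13)
M = Q + t·(S−Q) with t = 13/18, so QM:MS = 13/18:5/18

QM:MS = 13/5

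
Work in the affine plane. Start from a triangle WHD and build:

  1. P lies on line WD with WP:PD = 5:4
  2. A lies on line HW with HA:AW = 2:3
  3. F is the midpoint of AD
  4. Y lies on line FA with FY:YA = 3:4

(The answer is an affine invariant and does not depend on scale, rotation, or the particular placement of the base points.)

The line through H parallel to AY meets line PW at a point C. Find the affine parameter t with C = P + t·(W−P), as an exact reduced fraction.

Assign W = (0, 0), H = (1, 0), D = (0, 1) — the answer is frame-independent, so this choice is without loss of generality.
1. P lies on line WD with WP:PD = 5:4 ⇒ P = (0, 5/9)
2. A lies on line HW with HA:AW = 2:3 ⇒ A = (3/5, 0)
3. F is the midpoint of AD ⇒ F = (3/10, 1/2)
4. Y lies on line FA with FY:YA = 3:4 ⇒ Y = (3/7, 2/7)
through H parallel to AY: direction (-6/35, 2/7); meets PW at C = (0, 5/3)
C = P + t·(W−P) with t = -2

t = -2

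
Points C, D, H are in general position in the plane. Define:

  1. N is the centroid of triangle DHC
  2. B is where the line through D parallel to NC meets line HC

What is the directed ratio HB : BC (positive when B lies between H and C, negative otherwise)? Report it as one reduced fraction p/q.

HB:BC = -2

Set C = (0, 0), D = (1, 0), H = (0, 1); any affine frame gives the same invariant.
1. N is the centroid of triangle DHC ⇒ N = (1/3, 1/3)
2. B is where the line through D parallel to NC meets line HC ⇒ B = (0, -1)
B = H + t·(C−H) with t = 2, so HB:BC = t:(1−t) = 2:-1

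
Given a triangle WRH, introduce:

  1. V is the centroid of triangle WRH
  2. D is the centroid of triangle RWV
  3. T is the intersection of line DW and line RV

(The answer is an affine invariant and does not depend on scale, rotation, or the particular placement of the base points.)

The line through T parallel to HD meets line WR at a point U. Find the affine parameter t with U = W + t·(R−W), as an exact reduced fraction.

Choose coordinates W = (0, 0), R = (1, 0), H = (0, 1).
1. V is the centroid of triangle WRH ⇒ V = (1/3, 1/3)
2. D is the centroid of triangle RWV ⇒ D = (4/9, 1/9)
3. T is the intersection of line DW and line RV ⇒ T = (2/3, 1/6)
through T parallel to HD: direction (4/9, -8/9); meets WR at U = (3/4, 0)
U = W + t·(R−W) with t = 3/4

t = 3/4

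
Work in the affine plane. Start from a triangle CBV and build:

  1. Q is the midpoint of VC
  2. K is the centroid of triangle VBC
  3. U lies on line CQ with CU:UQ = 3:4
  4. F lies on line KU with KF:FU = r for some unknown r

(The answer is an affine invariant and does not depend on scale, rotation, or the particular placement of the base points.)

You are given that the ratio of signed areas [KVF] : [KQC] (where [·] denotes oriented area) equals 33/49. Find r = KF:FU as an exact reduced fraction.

r = 3/4

Choose coordinates C = (0, 0), B = (1, 0), V = (0, 1).
1. Q is the midpoint of VC ⇒ Q = (0, 1/2)
2. K is the centroid of triangle VBC ⇒ K = (1/3, 1/3)
3. U lies on line CQ with CU:UQ = 3:4 ⇒ U = (0, 3/14)
4. With KF:FU = r, write λ = r/(r+1) so F = K + λ·(U−K); F is affine-linear in λ
Every point depending on F is an affine combination of F and λ-independent points, so each such coordinate is linear in λ; the λ² term in each signed area is a multiple of (U−K)×(U−K) = 0, so 2·[KVF] and 2·[KQC] are each linear in λ. Evaluating at λ=0 and λ=1:
  2·[KVF] = 11/42·λ,   2·[KQC] = 1/6
So [KVF]:[KQC] = (11/42·λ) / (1/6). Setting this equal to 33/49:
  11/42·λ = 33/49·(1/6)  ⇒  λ = 3/7
Then r = λ/(1−λ) = (3/7)/(4/7) = 3/4. Check: with r = 3/4, F = (4/21, 83/294) and [KVF]:[KQC] = 33/49 as required.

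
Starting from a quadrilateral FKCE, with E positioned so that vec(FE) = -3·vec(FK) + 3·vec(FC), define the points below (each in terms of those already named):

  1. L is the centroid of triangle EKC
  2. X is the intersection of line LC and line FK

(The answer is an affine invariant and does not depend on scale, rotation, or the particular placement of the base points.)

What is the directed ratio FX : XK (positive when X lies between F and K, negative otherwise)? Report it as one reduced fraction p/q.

Assign F = (0, 0), K = (1, 0), C = (0, 1), E = (-3, 3) — the answer is frame-independent, so this choice is without loss of generality.
1. L is the centroid of triangle EKC ⇒ L = (-2/3, 4/3)
2. X is the intersection of line LC and line FK ⇒ X = (2, 0)
X = F + t·(K−F) with t = 2, so FX:XK = t:(1−t) = 2:-1

FX:XK = -2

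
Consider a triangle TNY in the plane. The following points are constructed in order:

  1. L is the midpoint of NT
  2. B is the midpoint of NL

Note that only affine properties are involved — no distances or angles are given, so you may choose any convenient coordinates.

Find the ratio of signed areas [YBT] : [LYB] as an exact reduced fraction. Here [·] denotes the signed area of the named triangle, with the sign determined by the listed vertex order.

[YBT]:[LYB] = 3

Work in coordinates with T = (0, 0), N = (1, 0), Y = (0, 1).
1. L is the midpoint of NT ⇒ L = (1/2, 0)
2. B is the midpoint of NL ⇒ B = (3/4, 0)
2·[YBT] = -3/4, 2·[LYB] = -1/4
[YBT]:[LYB] = -3/4:-1/4 = 3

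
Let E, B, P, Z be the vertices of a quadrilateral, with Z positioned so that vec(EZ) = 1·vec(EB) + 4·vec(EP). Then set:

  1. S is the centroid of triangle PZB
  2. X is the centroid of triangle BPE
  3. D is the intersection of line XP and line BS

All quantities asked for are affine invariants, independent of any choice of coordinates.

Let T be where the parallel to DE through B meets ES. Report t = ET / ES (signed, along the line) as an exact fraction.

Work in coordinates with E = (0, 0), B = (1, 0), P = (0, 1), Z = (1, 4).
1. S is the centroid of triangle PZB ⇒ S = (2/3, 5/3)
2. X is the centroid of triangle BPE ⇒ X = (1/3, 1/3)
3. D is the intersection of line XP and line BS ⇒ D = (4/3, -5/3)
through B parallel to DE: direction (-4/3, 5/3); meets ES at T = (1/3, 5/6)
T = E + t·(S−E) with t = 1/2

t = 1/2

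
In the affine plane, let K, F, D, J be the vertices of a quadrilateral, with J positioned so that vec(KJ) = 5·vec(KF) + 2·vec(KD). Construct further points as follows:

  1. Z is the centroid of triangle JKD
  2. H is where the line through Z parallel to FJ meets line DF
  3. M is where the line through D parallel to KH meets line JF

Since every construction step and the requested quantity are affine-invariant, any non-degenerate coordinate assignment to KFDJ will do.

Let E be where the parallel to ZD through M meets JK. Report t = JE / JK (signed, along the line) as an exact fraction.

t = 5/2

Assign K = (0, 0), F = (1, 0), D = (0, 1), J = (5, 2) — the answer is frame-independent, so this choice is without loss of generality.
1. Z is the centroid of triangle JKD ⇒ Z = (5/3, 1)
2. H is where the line through Z parallel to FJ meets line DF ⇒ H = (5/9, 4/9)
3. M is where the line through D parallel to KH meets line JF ⇒ M = (-5, -3)
through M parallel to ZD: direction (-5/3, 0); meets JK at E = (-15/2, -3)
E = J + t·(K−J) with t = 5/2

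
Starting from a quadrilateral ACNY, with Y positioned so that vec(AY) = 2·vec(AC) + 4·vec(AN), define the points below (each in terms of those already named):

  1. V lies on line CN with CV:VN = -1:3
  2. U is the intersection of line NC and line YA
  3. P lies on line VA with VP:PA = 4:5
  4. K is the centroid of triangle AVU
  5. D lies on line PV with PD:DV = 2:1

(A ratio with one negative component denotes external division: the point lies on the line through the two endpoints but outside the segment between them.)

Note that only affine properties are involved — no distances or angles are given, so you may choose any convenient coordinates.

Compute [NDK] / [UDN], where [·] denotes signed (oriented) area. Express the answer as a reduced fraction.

Choose coordinates A = (0, 0), C = (1, 0), N = (0, 1), Y = (2, 4).
1. V lies on line CN with CV:VN = -1:3 ⇒ V = (3/2, -1/2)
2. U is the intersection of line NC and line YA ⇒ U = (1/3, 2/3)
3. P lies on line VA with VP:PA = 4:5 ⇒ P = (5/6, -5/18)
4. K is the centroid of triangle AVU ⇒ K = (11/18, 1/18)
5. D lies on line PV with PD:DV = 2:1 ⇒ D = (23/18, -23/54)
2·[NDK] = -163/486, 2·[UDN] = -4/81
[NDK]:[UDN] = -163/486:-4/81 = 163/24

[NDK]:[UDN] = 163/24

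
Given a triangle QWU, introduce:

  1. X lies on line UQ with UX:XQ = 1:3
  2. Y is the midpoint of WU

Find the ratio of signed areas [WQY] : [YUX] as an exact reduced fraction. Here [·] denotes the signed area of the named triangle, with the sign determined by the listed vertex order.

[WQY]:[YUX] = -4

Work in coordinates with Q = (0, 0), W = (1, 0), U = (0, 1).
1. X lies on line UQ with UX:XQ = 1:3 ⇒ X = (0, 3/4)
2. Y is the midpoint of WU ⇒ Y = (1/2, 1/2)
2·[WQY] = -1/2, 2·[YUX] = 1/8
[WQY]:[YUX] = -1/2:1/8 = -4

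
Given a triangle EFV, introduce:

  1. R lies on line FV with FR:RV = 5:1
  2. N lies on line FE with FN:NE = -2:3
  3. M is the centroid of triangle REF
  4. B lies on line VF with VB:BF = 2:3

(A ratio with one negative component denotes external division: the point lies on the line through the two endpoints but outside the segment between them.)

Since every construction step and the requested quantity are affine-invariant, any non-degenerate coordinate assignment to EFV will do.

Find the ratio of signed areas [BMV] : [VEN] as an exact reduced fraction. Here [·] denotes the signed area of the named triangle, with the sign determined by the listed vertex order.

Assign E = (0, 0), F = (1, 0), V = (0, 1) — the answer is frame-independent, so this choice is without loss of generality.
1. R lies on line FV with FR:RV = 5:1 ⇒ R = (1/6, 5/6)
2. N lies on line FE with FN:NE = -2:3 ⇒ N = (3, 0)
3. M is the centroid of triangle REF ⇒ M = (7/18, 5/18)
4. B lies on line VF with VB:BF = 2:3 ⇒ B = (2/5, 3/5)
2·[BMV] = -2/15, 2·[VEN] = 3
[BMV]:[VEN] = -2/15:3 = -2/45

[BMV]:[VEN] = -2/45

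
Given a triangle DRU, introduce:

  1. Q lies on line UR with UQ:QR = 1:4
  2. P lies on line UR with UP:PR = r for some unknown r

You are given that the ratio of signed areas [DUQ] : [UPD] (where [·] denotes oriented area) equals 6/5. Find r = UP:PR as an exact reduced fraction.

r = 1/5

Assign D = (0, 0), R = (1, 0), U = (0, 1) — the answer is frame-independent, so this choice is without loss of generality.
1. Q lies on line UR with UQ:QR = 1:4 ⇒ Q = (1/5, 4/5)
2. With UP:PR = r, write λ = r/(r+1) so P = U + λ·(R−U); P is affine-linear in λ
Every point depending on P is an affine combination of P and λ-independent points, so each such coordinate is linear in λ; the λ² term in each signed area is a multiple of (R−U)×(R−U) = 0, so 2·[DUQ] and 2·[UPD] are each linear in λ. Evaluating at λ=0 and λ=1:
  2·[DUQ] = -1/5,   2·[UPD] = −λ
So [DUQ]:[UPD] = (-1/5) / (−λ). Setting this equal to 6/5:
  -1/5 = 6/5·(−λ)  ⇒  λ = 1/6
Then r = λ/(1−λ) = (1/6)/(5/6) = 1/5. Check: with r = 1/5, P = (1/6, 5/6) and [DUQ]:[UPD] = 6/5 as required.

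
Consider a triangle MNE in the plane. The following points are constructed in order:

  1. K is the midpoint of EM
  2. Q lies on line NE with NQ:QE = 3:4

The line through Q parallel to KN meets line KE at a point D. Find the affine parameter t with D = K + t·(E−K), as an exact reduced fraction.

t = 3/7

Set M = (0, 0), N = (1, 0), E = (0, 1); any affine frame gives the same invariant.
1. K is the midpoint of EM ⇒ K = (0, 1/2)
2. Q lies on line NE with NQ:QE = 3:4 ⇒ Q = (4/7, 3/7)
through Q parallel to KN: direction (1, -1/2); meets KE at D = (0, 5/7)
D = K + t·(E−K) with t = 3/7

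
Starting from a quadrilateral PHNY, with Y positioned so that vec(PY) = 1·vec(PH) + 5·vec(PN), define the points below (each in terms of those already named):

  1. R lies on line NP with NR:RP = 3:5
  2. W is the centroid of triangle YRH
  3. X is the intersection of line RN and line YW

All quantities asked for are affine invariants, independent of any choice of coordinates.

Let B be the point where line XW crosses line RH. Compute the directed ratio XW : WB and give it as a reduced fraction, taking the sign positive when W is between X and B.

Set P = (0, 0), H = (1, 0), N = (0, 1), Y = (1, 5); any affine frame gives the same invariant.
1. R lies on line NP with NR:RP = 3:5 ⇒ R = (0, 5/8)
2. W is the centroid of triangle YRH ⇒ W = (2/3, 15/8)
3. X is the intersection of line RN and line YW ⇒ X = (0, -35/8)
line XW meets RH at B = (1/2, 5/16)
W = X + t·(B−X) with t = 4/3, so XW:WB = 4/3:-1/3

XW:WB = -4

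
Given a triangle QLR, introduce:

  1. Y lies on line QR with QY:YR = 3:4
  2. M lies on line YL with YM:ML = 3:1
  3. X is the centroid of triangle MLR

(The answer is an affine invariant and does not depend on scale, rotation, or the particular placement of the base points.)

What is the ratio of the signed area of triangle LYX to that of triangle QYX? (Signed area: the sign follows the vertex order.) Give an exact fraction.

[LYX]:[QYX] = 16/21

Assign Q = (0, 0), L = (1, 0), R = (0, 1) — the answer is frame-independent, so this choice is without loss of generality.
1. Y lies on line QR with QY:YR = 3:4 ⇒ Y = (0, 3/7)
2. M lies on line YL with YM:ML = 3:1 ⇒ M = (3/4, 3/28)
3. X is the centroid of triangle MLR ⇒ X = (7/12, 31/84)
2·[LYX] = -4/21, 2·[QYX] = -1/4
[LYX]:[QYX] = -4/21:-1/4 = 16/21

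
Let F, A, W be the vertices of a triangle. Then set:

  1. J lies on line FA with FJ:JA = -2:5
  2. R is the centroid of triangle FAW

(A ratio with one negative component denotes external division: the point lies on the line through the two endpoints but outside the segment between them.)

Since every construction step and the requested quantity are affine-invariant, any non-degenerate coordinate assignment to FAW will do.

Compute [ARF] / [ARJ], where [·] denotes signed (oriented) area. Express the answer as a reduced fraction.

[ARF]:[ARJ] = 3/5

Set F = (0, 0), A = (1, 0), W = (0, 1); any affine frame gives the same invariant.
1. J lies on line FA with FJ:JA = -2:5 ⇒ J = (-2/3, 0)
2. R is the centroid of triangle FAW ⇒ R = (1/3, 1/3)
2·[ARF] = 1/3, 2·[ARJ] = 5/9
[ARF]:[ARJ] = 1/3:5/9 = 3/5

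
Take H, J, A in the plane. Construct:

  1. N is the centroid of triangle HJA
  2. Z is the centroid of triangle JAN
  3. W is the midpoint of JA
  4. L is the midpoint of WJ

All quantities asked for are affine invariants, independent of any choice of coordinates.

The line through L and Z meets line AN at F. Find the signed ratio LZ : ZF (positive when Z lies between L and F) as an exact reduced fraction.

LZ:ZF = 5/4

Set H = (0, 0), J = (1, 0), A = (0, 1); any affine frame gives the same invariant.
1. N is the centroid of triangle HJA ⇒ N = (1/3, 1/3)
2. Z is the centroid of triangle JAN ⇒ Z = (4/9, 4/9)
3. W is the midpoint of JA ⇒ W = (1/2, 1/2)
4. L is the midpoint of WJ ⇒ L = (3/4, 1/4)
line LZ meets AN at F = (1/5, 3/5)
Z = L + t·(F−L) with t = 5/9, so LZ:ZF = 5/9:4/9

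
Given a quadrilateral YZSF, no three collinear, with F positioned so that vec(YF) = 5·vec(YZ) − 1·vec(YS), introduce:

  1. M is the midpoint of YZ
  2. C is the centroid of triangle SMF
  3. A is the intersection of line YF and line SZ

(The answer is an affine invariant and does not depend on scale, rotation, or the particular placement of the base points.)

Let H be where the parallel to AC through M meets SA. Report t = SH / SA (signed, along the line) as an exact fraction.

t = 17/25

Set Y = (0, 0), Z = (1, 0), S = (0, 1), F = (5, -1); any affine frame gives the same invariant.
1. M is the midpoint of YZ ⇒ M = (1/2, 0)
2. C is the centroid of triangle SMF ⇒ C = (11/6, 0)
3. A is the intersection of line YF and line SZ ⇒ A = (5/4, -1/4)
through M parallel to AC: direction (7/12, 1/4); meets SA at H = (17/20, 3/20)
H = S + t·(A−S) with t = 17/25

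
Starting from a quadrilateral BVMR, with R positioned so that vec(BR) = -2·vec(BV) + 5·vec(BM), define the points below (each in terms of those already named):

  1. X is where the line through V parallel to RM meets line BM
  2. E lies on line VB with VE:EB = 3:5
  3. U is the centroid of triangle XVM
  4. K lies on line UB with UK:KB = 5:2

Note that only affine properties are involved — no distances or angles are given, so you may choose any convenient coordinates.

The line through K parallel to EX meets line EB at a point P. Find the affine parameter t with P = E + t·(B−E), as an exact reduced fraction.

Choose coordinates B = (0, 0), V = (1, 0), M = (0, 1), R = (-2, 5).
1. X is where the line through V parallel to RM meets line BM ⇒ X = (0, 2)
2. E lies on line VB with VE:EB = 3:5 ⇒ E = (5/8, 0)
3. U is the centroid of triangle XVM ⇒ U = (1/3, 1)
4. K lies on line UB with UK:KB = 5:2 ⇒ K = (2/21, 2/7)
through K parallel to EX: direction (-5/8, 2); meets EB at P = (31/168, 0)
P = E + t·(B−E) with t = 74/105

t = 74/105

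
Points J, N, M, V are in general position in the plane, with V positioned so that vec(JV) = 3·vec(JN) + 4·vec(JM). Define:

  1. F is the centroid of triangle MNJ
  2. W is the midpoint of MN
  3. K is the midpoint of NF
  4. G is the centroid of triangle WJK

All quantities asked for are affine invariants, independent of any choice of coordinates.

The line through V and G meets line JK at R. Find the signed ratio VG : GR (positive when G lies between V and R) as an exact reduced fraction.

Set J = (0, 0), N = (1, 0), M = (0, 1), V = (3, 4); any affine frame gives the same invariant.
1. F is the centroid of triangle MNJ ⇒ F = (1/3, 1/3)
2. W is the midpoint of MN ⇒ W = (1/2, 1/2)
3. K is the midpoint of NF ⇒ K = (2/3, 1/6)
4. G is the centroid of triangle WJK ⇒ G = (7/18, 2/9)
line VG meets JK at R = (64/225, 16/225)
G = V + t·(R−V) with t = 25/26, so VG:GR = 25/26:1/26

VG:GR = 25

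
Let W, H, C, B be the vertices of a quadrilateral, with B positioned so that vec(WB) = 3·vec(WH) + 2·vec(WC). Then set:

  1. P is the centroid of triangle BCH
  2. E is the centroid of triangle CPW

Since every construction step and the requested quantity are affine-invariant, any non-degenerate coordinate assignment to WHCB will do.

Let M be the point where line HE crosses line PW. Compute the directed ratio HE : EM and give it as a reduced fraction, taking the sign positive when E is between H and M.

Work in coordinates with W = (0, 0), H = (1, 0), C = (0, 1), B = (3, 2).
1. P is the centroid of triangle BCH ⇒ P = (4/3, 1)
2. E is the centroid of triangle CPW ⇒ E = (4/9, 2/3)
line HE meets PW at M = (8/13, 6/13)
E = H + t·(M−H) with t = 13/9, so HE:EM = 13/9:-4/9

HE:EM = -13/4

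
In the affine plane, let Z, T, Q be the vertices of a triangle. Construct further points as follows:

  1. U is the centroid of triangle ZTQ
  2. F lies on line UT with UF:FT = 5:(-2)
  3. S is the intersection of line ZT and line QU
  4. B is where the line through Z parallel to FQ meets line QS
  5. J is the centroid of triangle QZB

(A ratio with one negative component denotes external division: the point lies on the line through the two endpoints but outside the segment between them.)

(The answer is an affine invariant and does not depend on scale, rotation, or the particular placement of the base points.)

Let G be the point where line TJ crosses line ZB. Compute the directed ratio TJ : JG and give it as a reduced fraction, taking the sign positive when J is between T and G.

TJ:JG = 20/13

Choose coordinates Z = (0, 0), T = (1, 0), Q = (0, 1).
1. U is the centroid of triangle ZTQ ⇒ U = (1/3, 1/3)
2. F lies on line UT with UF:FT = 5:(-2) ⇒ F = (13/9, -2/9)
3. S is the intersection of line ZT and line QU ⇒ S = (1/2, 0)
4. B is where the line through Z parallel to FQ meets line QS ⇒ B = (13/15, -11/15)
5. J is the centroid of triangle QZB ⇒ J = (13/45, 4/45)
line TJ meets ZB at G = (-13/75, 11/75)
J = T + t·(G−T) with t = 20/33, so TJ:JG = 20/33:13/33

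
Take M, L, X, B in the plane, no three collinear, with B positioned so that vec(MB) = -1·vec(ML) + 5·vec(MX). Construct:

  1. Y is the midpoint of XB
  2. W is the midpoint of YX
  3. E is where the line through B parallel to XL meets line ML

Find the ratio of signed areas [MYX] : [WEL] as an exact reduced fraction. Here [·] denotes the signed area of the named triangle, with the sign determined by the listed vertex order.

Work in coordinates with M = (0, 0), L = (1, 0), X = (0, 1), B = (-1, 5).
1. Y is the midpoint of XB ⇒ Y = (-1/2, 3)
2. W is the midpoint of YX ⇒ W = (-1/4, 2)
3. E is where the line through B parallel to XL meets line ML ⇒ E = (4, 0)
2·[MYX] = -1/2, 2·[WEL] = -6
[MYX]:[WEL] = -1/2:-6 = 1/12

[MYX]:[WEL] = 1/12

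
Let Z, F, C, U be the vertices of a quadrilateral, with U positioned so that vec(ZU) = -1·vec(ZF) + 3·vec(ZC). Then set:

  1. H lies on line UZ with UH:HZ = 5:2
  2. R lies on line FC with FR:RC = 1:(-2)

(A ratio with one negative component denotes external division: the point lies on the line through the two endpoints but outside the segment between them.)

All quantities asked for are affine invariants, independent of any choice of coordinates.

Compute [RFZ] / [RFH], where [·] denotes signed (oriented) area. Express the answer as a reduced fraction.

[RFZ]:[RFH] = 7/3

Choose coordinates Z = (0, 0), F = (1, 0), C = (0, 1), U = (-1, 3).
1. H lies on line UZ with UH:HZ = 5:2 ⇒ H = (-2/7, 6/7)
2. R lies on line FC with FR:RC = 1:(-2) ⇒ R = (2, -1)
2·[RFZ] = 1, 2·[RFH] = 3/7
[RFZ]:[RFH] = 1:3/7 = 7/3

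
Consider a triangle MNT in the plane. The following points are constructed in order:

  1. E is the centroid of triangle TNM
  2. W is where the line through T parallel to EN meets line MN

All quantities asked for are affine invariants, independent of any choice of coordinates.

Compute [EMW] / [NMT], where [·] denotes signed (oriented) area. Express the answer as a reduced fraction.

Work in coordinates with M = (0, 0), N = (1, 0), T = (0, 1).
1. E is the centroid of triangle TNM ⇒ E = (1/3, 1/3)
2. W is where the line through T parallel to EN meets line MN ⇒ W = (2, 0)
2·[EMW] = 2/3, 2·[NMT] = -1
[EMW]:[NMT] = 2/3:-1 = -2/3

[EMW]:[NMT] = -2/3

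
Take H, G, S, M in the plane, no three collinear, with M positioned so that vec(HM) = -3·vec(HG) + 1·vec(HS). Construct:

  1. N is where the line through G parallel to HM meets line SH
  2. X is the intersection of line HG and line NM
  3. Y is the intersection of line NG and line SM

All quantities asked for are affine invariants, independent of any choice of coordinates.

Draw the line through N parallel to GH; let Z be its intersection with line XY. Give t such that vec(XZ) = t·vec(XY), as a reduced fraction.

t = 1/3

Assign H = (0, 0), G = (1, 0), S = (0, 1), M = (-3, 1) — the answer is frame-independent, so this choice is without loss of generality.
1. N is where the line through G parallel to HM meets line SH ⇒ N = (0, 1/3)
2. X is the intersection of line HG and line NM ⇒ X = (3/2, 0)
3. Y is the intersection of line NG and line SM ⇒ Y = (-2, 1)
through N parallel to GH: direction (-1, 0); meets XY at Z = (1/3, 1/3)
Z = X + t·(Y−X) with t = 1/3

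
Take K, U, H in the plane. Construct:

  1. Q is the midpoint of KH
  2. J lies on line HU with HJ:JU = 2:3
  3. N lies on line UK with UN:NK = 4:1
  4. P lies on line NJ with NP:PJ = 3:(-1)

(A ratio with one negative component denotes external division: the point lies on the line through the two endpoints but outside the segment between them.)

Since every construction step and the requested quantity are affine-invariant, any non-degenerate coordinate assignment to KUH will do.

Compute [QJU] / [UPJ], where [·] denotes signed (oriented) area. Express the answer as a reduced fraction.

Work in coordinates with K = (0, 0), U = (1, 0), H = (0, 1).
1. Q is the midpoint of KH ⇒ Q = (0, 1/2)
2. J lies on line HU with HJ:JU = 2:3 ⇒ J = (2/5, 3/5)
3. N lies on line UK with UN:NK = 4:1 ⇒ N = (1/5, 0)
4. P lies on line NJ with NP:PJ = 3:(-1) ⇒ P = (1/2, 9/10)
2·[QJU] = -3/10, 2·[UPJ] = 6/25
[QJU]:[UPJ] = -3/10:6/25 = -5/4

[QJU]:[UPJ] = -5/4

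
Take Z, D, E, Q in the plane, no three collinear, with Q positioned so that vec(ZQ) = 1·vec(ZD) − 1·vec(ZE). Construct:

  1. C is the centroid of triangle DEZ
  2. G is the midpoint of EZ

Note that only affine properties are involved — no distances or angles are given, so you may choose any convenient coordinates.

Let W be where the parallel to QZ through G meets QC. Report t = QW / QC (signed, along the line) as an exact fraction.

Choose coordinates Z = (0, 0), D = (1, 0), E = (0, 1), Q = (1, -1).
1. C is the centroid of triangle DEZ ⇒ C = (1/3, 1/3)
2. G is the midpoint of EZ ⇒ G = (0, 1/2)
through G parallel to QZ: direction (-1, 1); meets QC at W = (1/2, 0)
W = Q + t·(C−Q) with t = 3/4

t = 3/4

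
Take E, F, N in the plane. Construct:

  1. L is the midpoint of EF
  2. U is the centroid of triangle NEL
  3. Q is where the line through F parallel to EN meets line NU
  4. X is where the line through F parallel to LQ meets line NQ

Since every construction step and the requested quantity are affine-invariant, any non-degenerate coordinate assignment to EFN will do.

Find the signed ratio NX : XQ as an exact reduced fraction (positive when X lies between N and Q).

NX:XQ = -5/3

Set E = (0, 0), F = (1, 0), N = (0, 1); any affine frame gives the same invariant.
1. L is the midpoint of EF ⇒ L = (1/2, 0)
2. U is the centroid of triangle NEL ⇒ U = (1/6, 1/3)
3. Q is where the line through F parallel to EN meets line NU ⇒ Q = (1, -3)
4. X is where the line through F parallel to LQ meets line NQ ⇒ X = (5/2, -9)
X = N + t·(Q−N) with t = 5/2, so NX:XQ = t:(1−t) = 5/2:-3/2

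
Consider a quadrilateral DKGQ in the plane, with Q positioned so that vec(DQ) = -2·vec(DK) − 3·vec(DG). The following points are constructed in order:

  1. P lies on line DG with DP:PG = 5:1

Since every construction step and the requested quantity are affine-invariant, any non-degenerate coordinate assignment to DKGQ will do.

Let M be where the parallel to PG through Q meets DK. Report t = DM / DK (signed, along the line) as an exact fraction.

t = -2

Assign D = (0, 0), K = (1, 0), G = (0, 1), Q = (-2, -3) — the answer is frame-independent, so this choice is without loss of generality.
1. P lies on line DG with DP:PG = 5:1 ⇒ P = (0, 5/6)
through Q parallel to PG: direction (0, 1/6); meets DK at M = (-2, 0)
M = D + t·(K−D) with t = -2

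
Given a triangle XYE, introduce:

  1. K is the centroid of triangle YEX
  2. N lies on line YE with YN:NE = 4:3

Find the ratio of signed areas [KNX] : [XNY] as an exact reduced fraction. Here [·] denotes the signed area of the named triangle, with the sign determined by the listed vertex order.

Work in coordinates with X = (0, 0), Y = (1, 0), E = (0, 1).
1. K is the centroid of triangle YEX ⇒ K = (1/3, 1/3)
2. N lies on line YE with YN:NE = 4:3 ⇒ N = (3/7, 4/7)
2·[KNX] = 1/21, 2·[XNY] = -4/7
[KNX]:[XNY] = 1/21:-4/7 = -1/12

[KNX]:[XNY] = -1/12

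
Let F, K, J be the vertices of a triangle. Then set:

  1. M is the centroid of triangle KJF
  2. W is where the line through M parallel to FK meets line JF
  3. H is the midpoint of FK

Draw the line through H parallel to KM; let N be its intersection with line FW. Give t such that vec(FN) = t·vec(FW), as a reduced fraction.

Assign F = (0, 0), K = (1, 0), J = (0, 1) — the answer is frame-independent, so this choice is without loss of generality.
1. M is the centroid of triangle KJF ⇒ M = (1/3, 1/3)
2. W is where the line through M parallel to FK meets line JF ⇒ W = (0, 1/3)
3. H is the midpoint of FK ⇒ H = (1/2, 0)
through H parallel to KM: direction (-2/3, 1/3); meets FW at N = (0, 1/4)
N = F + t·(W−F) with t = 3/4

t = 3/4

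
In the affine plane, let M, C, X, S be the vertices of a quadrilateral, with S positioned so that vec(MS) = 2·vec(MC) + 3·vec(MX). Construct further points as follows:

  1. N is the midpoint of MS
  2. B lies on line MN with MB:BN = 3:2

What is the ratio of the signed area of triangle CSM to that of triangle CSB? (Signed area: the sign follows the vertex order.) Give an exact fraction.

[CSM]:[CSB] = 10/7

Work in coordinates with M = (0, 0), C = (1, 0), X = (0, 1), S = (2, 3).
1. N is the midpoint of MS ⇒ N = (1, 3/2)
2. B lies on line MN with MB:BN = 3:2 ⇒ B = (3/5, 9/10)
2·[CSM] = 3, 2·[CSB] = 21/10
[CSM]:[CSB] = 3:21/10 = 10/7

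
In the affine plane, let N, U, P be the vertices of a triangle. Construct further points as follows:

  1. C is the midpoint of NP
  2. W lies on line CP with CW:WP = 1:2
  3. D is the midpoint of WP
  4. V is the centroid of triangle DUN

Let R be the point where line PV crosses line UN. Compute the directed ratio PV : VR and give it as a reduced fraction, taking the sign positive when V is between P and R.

PV:VR = 13/5

Assign N = (0, 0), U = (1, 0), P = (0, 1) — the answer is frame-independent, so this choice is without loss of generality.
1. C is the midpoint of NP ⇒ C = (0, 1/2)
2. W lies on line CP with CW:WP = 1:2 ⇒ W = (0, 2/3)
3. D is the midpoint of WP ⇒ D = (0, 5/6)
4. V is the centroid of triangle DUN ⇒ V = (1/3, 5/18)
line PV meets UN at R = (6/13, 0)
V = P + t·(R−P) with t = 13/18, so PV:VR = 13/18:5/18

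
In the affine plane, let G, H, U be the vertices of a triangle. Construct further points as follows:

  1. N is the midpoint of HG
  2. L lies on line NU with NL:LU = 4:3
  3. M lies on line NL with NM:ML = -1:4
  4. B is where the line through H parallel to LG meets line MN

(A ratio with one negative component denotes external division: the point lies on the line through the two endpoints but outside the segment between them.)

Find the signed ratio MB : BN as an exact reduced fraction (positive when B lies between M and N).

MB:BN = -2/3

Work in coordinates with G = (0, 0), H = (1, 0), U = (0, 1).
1. N is the midpoint of HG ⇒ N = (1/2, 0)
2. L lies on line NU with NL:LU = 4:3 ⇒ L = (3/14, 4/7)
3. M lies on line NL with NM:ML = -1:4 ⇒ M = (25/42, -4/21)
4. B is where the line through H parallel to LG meets line MN ⇒ B = (11/14, -4/7)
B = M + t·(N−M) with t = -2, so MB:BN = t:(1−t) = -2:3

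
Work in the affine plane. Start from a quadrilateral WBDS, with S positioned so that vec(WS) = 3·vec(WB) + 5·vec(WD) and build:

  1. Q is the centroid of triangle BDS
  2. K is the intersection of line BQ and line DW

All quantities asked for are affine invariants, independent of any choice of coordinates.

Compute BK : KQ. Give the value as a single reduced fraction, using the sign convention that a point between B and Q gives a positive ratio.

BK:KQ = -3/4

Work in coordinates with W = (0, 0), B = (1, 0), D = (0, 1), S = (3, 5).
1. Q is the centroid of triangle BDS ⇒ Q = (4/3, 2)
2. K is the intersection of line BQ and line DW ⇒ K = (0, -6)
K = B + t·(Q−B) with t = -3, so BK:KQ = t:(1−t) = -3:4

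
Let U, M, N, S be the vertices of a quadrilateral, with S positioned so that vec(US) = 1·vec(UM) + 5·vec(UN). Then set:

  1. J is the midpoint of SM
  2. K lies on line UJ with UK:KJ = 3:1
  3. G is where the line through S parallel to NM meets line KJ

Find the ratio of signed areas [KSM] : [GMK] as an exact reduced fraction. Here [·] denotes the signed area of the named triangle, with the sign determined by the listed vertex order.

[KSM]:[GMK] = 14/27

Work in coordinates with U = (0, 0), M = (1, 0), N = (0, 1), S = (1, 5).
1. J is the midpoint of SM ⇒ J = (1, 5/2)
2. K lies on line UJ with UK:KJ = 3:1 ⇒ K = (3/4, 15/8)
3. G is where the line through S parallel to NM meets line KJ ⇒ G = (12/7, 30/7)
2·[KSM] = -5/4, 2·[GMK] = -135/56
[KSM]:[GMK] = -5/4:-135/56 = 14/27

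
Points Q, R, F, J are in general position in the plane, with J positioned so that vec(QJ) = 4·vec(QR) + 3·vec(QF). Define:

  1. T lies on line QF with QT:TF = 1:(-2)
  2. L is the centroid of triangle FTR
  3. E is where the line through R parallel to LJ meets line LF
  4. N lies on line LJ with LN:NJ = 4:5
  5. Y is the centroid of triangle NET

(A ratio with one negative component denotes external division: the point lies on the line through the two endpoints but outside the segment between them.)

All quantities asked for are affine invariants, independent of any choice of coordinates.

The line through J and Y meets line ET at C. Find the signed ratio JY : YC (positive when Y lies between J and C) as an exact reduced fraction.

Assign Q = (0, 0), R = (1, 0), F = (0, 1), J = (4, 3) — the answer is frame-independent, so this choice is without loss of generality.
1. T lies on line QF with QT:TF = 1:(-2) ⇒ T = (0, -1)
2. L is the centroid of triangle FTR ⇒ L = (1/3, 0)
3. E is where the line through R parallel to LJ meets line LF ⇒ E = (10/21, -3/7)
4. N lies on line LJ with LN:NJ = 4:5 ⇒ N = (53/27, 4/3)
5. Y is the centroid of triangle NET ⇒ Y = (461/567, -2/63)
line JY meets ET at C = (1760/2247, -45/749)
Y = J + t·(C−J) with t = 107/108, so JY:YC = 107/108:1/108

JY:YC = 107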